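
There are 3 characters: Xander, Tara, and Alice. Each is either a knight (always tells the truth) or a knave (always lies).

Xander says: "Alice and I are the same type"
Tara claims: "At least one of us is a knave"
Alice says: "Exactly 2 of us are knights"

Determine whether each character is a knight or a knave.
Xander is a knave.
Tara is a knight.
Alice is a knight.

Verification:
- Xander (knave) says "Alice and I are the same type" - this is FALSE (a lie) because Xander is a knave and Alice is a knight.
- Tara (knight) says "At least one of us is a knave" - this is TRUE because Xander is a knave.
- Alice (knight) says "Exactly 2 of us are knights" - this is TRUE because there are 2 knights.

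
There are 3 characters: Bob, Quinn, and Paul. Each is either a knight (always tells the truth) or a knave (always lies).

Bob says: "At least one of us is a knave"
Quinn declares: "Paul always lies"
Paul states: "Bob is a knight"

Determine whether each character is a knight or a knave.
Bob is a knight.
Quinn is a knave.
Paul is a knight.

Verification:
- Bob (knight) says "At least one of us is a knave" - this is TRUE because Quinn is a knave.
- Quinn (knave) says "Paul always lies" - this is FALSE (a lie) because Paul is a knight.
- Paul (knight) says "Bob is a knight" - this is TRUE because Bob is a knight.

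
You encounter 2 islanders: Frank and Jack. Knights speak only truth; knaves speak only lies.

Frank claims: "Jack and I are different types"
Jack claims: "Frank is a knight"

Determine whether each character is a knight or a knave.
Frank is a knave.
Jack is a knave.

Verification:
- Frank (knave) says "Jack and I are different types" - this is FALSE (a lie) because Frank is a knave and Jack is a knave.
- Jack (knave) says "Frank is a knight" - this is FALSE (a lie) because Frank is a knave.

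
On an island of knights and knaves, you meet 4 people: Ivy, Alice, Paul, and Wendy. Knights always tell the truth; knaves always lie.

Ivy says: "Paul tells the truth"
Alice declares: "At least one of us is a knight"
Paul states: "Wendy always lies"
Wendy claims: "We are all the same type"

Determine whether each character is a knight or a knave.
Ivy is a knight.
Alice is a knight.
Paul is a knight.
Wendy is a knave.

Verification:
- Ivy (knight) says "Paul tells the truth" - this is TRUE because Paul is a knight.
- Alice (knight) says "At least one of us is a knight" - this is TRUE because Ivy, Alice, and Paul are knights.
- Paul (knight) says "Wendy always lies" - this is TRUE because Wendy is a knave.
- Wendy (knave) says "We are all the same type" - this is FALSE (a lie) because Ivy, Alice, and Paul are knights and Wendy is a knave.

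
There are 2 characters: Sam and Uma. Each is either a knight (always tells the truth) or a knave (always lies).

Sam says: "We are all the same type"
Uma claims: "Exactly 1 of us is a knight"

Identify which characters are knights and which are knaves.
Sam is a knave.
Uma is a knight.

Verification:
- Sam (knave) says "We are all the same type" - this is FALSE (a lie) because Uma is a knight and Sam is a knave.
- Uma (knight) says "Exactly 1 of us is a knight" - this is TRUE because there are 1 knights.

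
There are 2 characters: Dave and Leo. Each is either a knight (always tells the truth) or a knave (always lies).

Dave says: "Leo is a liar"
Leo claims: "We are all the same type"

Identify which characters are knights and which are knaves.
Dave is a knight.
Leo is a knave.

Verification:
- Dave (knight) says "Leo is a liar" - this is TRUE because Leo is a knave.
- Leo (knave) says "We are all the same type" - this is FALSE (a lie) because Dave is a knight and Leo is a knave.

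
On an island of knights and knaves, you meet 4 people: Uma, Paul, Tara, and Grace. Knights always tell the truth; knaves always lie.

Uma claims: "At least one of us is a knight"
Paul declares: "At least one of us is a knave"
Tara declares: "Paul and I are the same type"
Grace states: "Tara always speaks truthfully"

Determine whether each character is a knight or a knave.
Uma is a knight.
Paul is a knight.
Tara is a knave.
Grace is a knave.

Verification:
- Uma (knight) says "At least one of us is a knight" - this is TRUE because Uma and Paul are knights.
- Paul (knight) says "At least one of us is a knave" - this is TRUE because Tara and Grace are knaves.
- Tara (knave) says "Paul and I are the same type" - this is FALSE (a lie) because Tara is a knave and Paul is a knight.
- Grace (knave) says "Tara always speaks truthfully" - this is FALSE (a lie) because Tara is a knave.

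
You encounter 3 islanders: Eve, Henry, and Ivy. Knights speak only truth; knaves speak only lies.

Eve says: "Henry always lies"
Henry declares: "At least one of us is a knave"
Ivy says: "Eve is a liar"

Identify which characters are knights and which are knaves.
Eve is a knave.
Henry is a knight.
Ivy is a knight.

Verification:
- Eve (knave) says "Henry always lies" - this is FALSE (a lie) because Henry is a knight.
- Henry (knight) says "At least one of us is a knave" - this is TRUE because Eve is a knave.
- Ivy (knight) says "Eve is a liar" - this is TRUE because Eve is a knave.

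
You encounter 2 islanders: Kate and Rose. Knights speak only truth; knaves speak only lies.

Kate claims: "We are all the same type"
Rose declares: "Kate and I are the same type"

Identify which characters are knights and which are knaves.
Kate is a knight.
Rose is a knight.

Verification:
- Kate (knight) says "We are all the same type" - this is TRUE because Kate and Rose are knights.
- Rose (knight) says "Kate and I are the same type" - this is TRUE because Rose is a knight and Kate is a knight.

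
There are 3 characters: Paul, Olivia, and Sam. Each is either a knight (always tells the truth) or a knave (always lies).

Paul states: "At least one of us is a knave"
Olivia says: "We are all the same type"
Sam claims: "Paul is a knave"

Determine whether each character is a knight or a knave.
Paul is a knight.
Olivia is a knave.
Sam is a knave.

Verification:
- Paul (knight) says "At least one of us is a knave" - this is TRUE because Olivia and Sam are knaves.
- Olivia (knave) says "We are all the same type" - this is FALSE (a lie) because Paul is a knight and Olivia and Sam are knaves.
- Sam (knave) says "Paul is a knave" - this is FALSE (a lie) because Paul is a knight.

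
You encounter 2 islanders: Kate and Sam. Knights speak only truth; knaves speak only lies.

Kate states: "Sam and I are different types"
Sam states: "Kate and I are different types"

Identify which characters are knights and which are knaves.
Kate is a knave.
Sam is a knave.

Verification:
- Kate (knave) says "Sam and I are different types" - this is FALSE (a lie) because Kate is a knave and Sam is a knave.
- Sam (knave) says "Kate and I are different types" - this is FALSE (a lie) because Sam is a knave and Kate is a knave.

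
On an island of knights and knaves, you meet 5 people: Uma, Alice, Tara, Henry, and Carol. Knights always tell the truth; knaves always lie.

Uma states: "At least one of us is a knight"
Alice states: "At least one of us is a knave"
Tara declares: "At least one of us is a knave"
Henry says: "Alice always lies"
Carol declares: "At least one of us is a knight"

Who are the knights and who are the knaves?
Uma is a knight.
Alice is a knight.
Tara is a knight.
Henry is a knave.
Carol is a knight.

Verification:
- Uma (knight) says "At least one of us is a knight" - this is TRUE because Uma, Alice, Tara, and Carol are knights.
- Alice (knight) says "At least one of us is a knave" - this is TRUE because Henry is a knave.
- Tara (knight) says "At least one of us is a knave" - this is TRUE because Henry is a knave.
- Henry (knave) says "Alice always lies" - this is FALSE (a lie) because Alice is a knight.
- Carol (knight) says "At least one of us is a knight" - this is TRUE because Uma, Alice, Tara, and Carol are knights.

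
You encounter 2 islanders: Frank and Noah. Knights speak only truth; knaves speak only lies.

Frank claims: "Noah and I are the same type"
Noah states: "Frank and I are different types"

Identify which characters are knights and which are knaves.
Frank is a knave.
Noah is a knight.

Verification:
- Frank (knave) says "Noah and I are the same type" - this is FALSE (a lie) because Frank is a knave and Noah is a knight.
- Noah (knight) says "Frank and I are different types" - this is TRUE because Noah is a knight and Frank is a knave.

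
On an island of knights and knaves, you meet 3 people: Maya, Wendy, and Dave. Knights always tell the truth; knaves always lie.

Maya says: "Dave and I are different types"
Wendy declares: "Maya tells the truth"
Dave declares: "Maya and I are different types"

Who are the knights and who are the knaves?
Maya is a knave.
Wendy is a knave.
Dave is a knave.

Verification:
- Maya (knave) says "Dave and I are different types" - this is FALSE (a lie) because Maya is a knave and Dave is a knave.
- Wendy (knave) says "Maya tells the truth" - this is FALSE (a lie) because Maya is a knave.
- Dave (knave) says "Maya and I are different types" - this is FALSE (a lie) because Dave is a knave and Maya is a knave.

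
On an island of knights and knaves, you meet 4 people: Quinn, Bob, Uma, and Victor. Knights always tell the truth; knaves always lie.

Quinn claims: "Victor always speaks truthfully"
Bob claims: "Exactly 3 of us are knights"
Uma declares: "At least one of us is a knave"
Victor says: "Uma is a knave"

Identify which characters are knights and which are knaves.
Quinn is a knave.
Bob is a knave.
Uma is a knight.
Victor is a knave.

Verification:
- Quinn (knave) says "Victor always speaks truthfully" - this is FALSE (a lie) because Victor is a knave.
- Bob (knave) says "Exactly 3 of us are knights" - this is FALSE (a lie) because there are 1 knights.
- Uma (knight) says "At least one of us is a knave" - this is TRUE because Quinn, Bob, and Victor are knaves.
- Victor (knave) says "Uma is a knave" - this is FALSE (a lie) because Uma is a knight.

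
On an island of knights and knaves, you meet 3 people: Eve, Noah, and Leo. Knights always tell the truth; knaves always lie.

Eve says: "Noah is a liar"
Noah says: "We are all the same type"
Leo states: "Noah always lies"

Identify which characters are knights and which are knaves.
Eve is a knight.
Noah is a knave.
Leo is a knight.

Verification:
- Eve (knight) says "Noah is a liar" - this is TRUE because Noah is a knave.
- Noah (knave) says "We are all the same type" - this is FALSE (a lie) because Eve and Leo are knights and Noah is a knave.
- Leo (knight) says "Noah always lies" - this is TRUE because Noah is a knave.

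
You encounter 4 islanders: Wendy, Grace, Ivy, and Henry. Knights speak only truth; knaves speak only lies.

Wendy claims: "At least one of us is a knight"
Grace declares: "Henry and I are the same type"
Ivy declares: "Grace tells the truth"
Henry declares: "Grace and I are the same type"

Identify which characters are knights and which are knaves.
Wendy is a knight.
Grace is a knight.
Ivy is a knight.
Henry is a knight.

Verification:
- Wendy (knight) says "At least one of us is a knight" - this is TRUE because Wendy, Grace, Ivy, and Henry are knights.
- Grace (knight) says "Henry and I are the same type" - this is TRUE because Grace is a knight and Henry is a knight.
- Ivy (knight) says "Grace tells the truth" - this is TRUE because Grace is a knight.
- Henry (knight) says "Grace and I are the same type" - this is TRUE because Henry is a knight and Grace is a knight.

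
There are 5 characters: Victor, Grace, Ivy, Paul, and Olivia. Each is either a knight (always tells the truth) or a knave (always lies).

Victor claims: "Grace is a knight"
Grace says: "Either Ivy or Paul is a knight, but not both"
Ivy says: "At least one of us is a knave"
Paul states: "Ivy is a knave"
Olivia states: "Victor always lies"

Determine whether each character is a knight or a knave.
Victor is a knight.
Grace is a knight.
Ivy is a knight.
Paul is a knave.
Olivia is a knave.

Verification:
- Victor (knight) says "Grace is a knight" - this is TRUE because Grace is a knight.
- Grace (knight) says "Either Ivy or Paul is a knight, but not both" - this is TRUE because Ivy is a knight and Paul is a knave.
- Ivy (knight) says "At least one of us is a knave" - this is TRUE because Paul and Olivia are knaves.
- Paul (knave) says "Ivy is a knave" - this is FALSE (a lie) because Ivy is a knight.
- Olivia (knave) says "Victor always lies" - this is FALSE (a lie) because Victor is a knight.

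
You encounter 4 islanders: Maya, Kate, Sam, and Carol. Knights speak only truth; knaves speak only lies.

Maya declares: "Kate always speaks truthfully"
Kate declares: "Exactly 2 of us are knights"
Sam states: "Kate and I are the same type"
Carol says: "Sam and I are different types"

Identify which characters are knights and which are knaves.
Maya is a knight.
Kate is a knight.
Sam is a knave.
Carol is a knave.

Verification:
- Maya (knight) says "Kate always speaks truthfully" - this is TRUE because Kate is a knight.
- Kate (knight) says "Exactly 2 of us are knights" - this is TRUE because there are 2 knights.
- Sam (knave) says "Kate and I are the same type" - this is FALSE (a lie) because Sam is a knave and Kate is a knight.
- Carol (knave) says "Sam and I are different types" - this is FALSE (a lie) because Carol is a knave and Sam is a knave.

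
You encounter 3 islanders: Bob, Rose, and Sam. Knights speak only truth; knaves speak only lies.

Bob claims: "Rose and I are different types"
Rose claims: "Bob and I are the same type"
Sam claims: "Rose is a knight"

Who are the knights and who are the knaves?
Bob is a knight.
Rose is a knave.
Sam is a knave.

Verification:
- Bob (knight) says "Rose and I are different types" - this is TRUE because Bob is a knight and Rose is a knave.
- Rose (knave) says "Bob and I are the same type" - this is FALSE (a lie) because Rose is a knave and Bob is a knight.
- Sam (knave) says "Rose is a knight" - this is FALSE (a lie) because Rose is a knave.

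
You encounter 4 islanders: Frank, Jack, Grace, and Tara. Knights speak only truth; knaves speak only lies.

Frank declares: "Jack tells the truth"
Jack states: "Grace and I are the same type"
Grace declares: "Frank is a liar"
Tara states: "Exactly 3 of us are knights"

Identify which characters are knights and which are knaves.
Frank is a knave.
Jack is a knave.
Grace is a knight.
Tara is a knave.

Verification:
- Frank (knave) says "Jack tells the truth" - this is FALSE (a lie) because Jack is a knave.
- Jack (knave) says "Grace and I are the same type" - this is FALSE (a lie) because Jack is a knave and Grace is a knight.
- Grace (knight) says "Frank is a liar" - this is TRUE because Frank is a knave.
- Tara (knave) says "Exactly 3 of us are knights" - this is FALSE (a lie) because there are 1 knights.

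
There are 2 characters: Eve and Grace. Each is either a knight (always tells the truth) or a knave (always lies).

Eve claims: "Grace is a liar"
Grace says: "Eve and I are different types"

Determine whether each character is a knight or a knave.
Eve is a knave.
Grace is a knight.

Verification:
- Eve (knave) says "Grace is a liar" - this is FALSE (a lie) because Grace is a knight.
- Grace (knight) says "Eve and I are different types" - this is TRUE because Grace is a knight and Eve is a knave.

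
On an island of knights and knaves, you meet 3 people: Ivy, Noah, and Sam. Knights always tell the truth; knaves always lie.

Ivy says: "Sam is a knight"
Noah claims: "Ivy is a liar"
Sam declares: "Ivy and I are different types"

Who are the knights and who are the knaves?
Ivy is a knave.
Noah is a knight.
Sam is a knave.

Verification:
- Ivy (knave) says "Sam is a knight" - this is FALSE (a lie) because Sam is a knave.
- Noah (knight) says "Ivy is a liar" - this is TRUE because Ivy is a knave.
- Sam (knave) says "Ivy and I are different types" - this is FALSE (a lie) because Sam is a knave and Ivy is a knave.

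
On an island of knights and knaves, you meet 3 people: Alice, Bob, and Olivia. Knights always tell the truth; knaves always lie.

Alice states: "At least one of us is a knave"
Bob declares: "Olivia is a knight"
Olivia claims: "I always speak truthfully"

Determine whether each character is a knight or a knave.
Alice is a knight.
Bob is a knave.
Olivia is a knave.

Verification:
- Alice (knight) says "At least one of us is a knave" - this is TRUE because Bob and Olivia are knaves.
- Bob (knave) says "Olivia is a knight" - this is FALSE (a lie) because Olivia is a knave.
- Olivia (knave) says "I always speak truthfully" - this is FALSE (a lie) because Olivia is a knave.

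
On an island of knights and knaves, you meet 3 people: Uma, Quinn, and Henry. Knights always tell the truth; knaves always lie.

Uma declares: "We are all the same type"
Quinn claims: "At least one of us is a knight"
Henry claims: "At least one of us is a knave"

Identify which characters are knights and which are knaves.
Uma is a knave.
Quinn is a knight.
Henry is a knight.

Verification:
- Uma (knave) says "We are all the same type" - this is FALSE (a lie) because Quinn and Henry are knights and Uma is a knave.
- Quinn (knight) says "At least one of us is a knight" - this is TRUE because Quinn and Henry are knights.
- Henry (knight) says "At least one of us is a knave" - this is TRUE because Uma is a knave.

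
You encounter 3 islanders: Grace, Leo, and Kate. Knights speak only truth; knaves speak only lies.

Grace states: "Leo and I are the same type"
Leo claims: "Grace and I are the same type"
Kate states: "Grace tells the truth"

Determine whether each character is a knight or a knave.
Grace is a knight.
Leo is a knight.
Kate is a knight.

Verification:
- Grace (knight) says "Leo and I are the same type" - this is TRUE because Grace is a knight and Leo is a knight.
- Leo (knight) says "Grace and I are the same type" - this is TRUE because Leo is a knight and Grace is a knight.
- Kate (knight) says "Grace tells the truth" - this is TRUE because Grace is a knight.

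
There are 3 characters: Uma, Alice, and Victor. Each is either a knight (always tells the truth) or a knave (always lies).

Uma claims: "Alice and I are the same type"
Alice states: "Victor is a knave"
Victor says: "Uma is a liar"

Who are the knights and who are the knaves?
Uma is a knight.
Alice is a knight.
Victor is a knave.

Verification:
- Uma (knight) says "Alice and I are the same type" - this is TRUE because Uma is a knight and Alice is a knight.
- Alice (knight) says "Victor is a knave" - this is TRUE because Victor is a knave.
- Victor (knave) says "Uma is a liar" - this is FALSE (a lie) because Uma is a knight.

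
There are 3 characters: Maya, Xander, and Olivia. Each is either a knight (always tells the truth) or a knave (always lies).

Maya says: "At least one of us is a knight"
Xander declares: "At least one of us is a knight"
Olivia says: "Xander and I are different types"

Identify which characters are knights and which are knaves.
Maya is a knave.
Xander is a knave.
Olivia is a knave.

Verification:
- Maya (knave) says "At least one of us is a knight" - this is FALSE (a lie) because no one is a knight.
- Xander (knave) says "At least one of us is a knight" - this is FALSE (a lie) because no one is a knight.
- Olivia (knave) says "Xander and I are different types" - this is FALSE (a lie) because Olivia is a knave and Xander is a knave.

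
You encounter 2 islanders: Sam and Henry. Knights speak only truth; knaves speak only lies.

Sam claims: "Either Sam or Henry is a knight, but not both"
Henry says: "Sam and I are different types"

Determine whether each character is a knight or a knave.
Sam is a knave.
Henry is a knave.

Verification:
- Sam (knave) says "Either Sam or Henry is a knight, but not both" - this is FALSE (a lie) because Sam is a knave and Henry is a knave.
- Henry (knave) says "Sam and I are different types" - this is FALSE (a lie) because Henry is a knave and Sam is a knave.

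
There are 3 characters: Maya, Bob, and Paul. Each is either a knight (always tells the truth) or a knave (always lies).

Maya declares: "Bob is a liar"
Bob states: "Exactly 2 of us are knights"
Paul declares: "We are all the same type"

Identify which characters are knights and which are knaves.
Maya is a knight.
Bob is a knave.
Paul is a knave.

Verification:
- Maya (knight) says "Bob is a liar" - this is TRUE because Bob is a knave.
- Bob (knave) says "Exactly 2 of us are knights" - this is FALSE (a lie) because there are 1 knights.
- Paul (knave) says "We are all the same type" - this is FALSE (a lie) because Maya is a knight and Bob and Paul are knaves.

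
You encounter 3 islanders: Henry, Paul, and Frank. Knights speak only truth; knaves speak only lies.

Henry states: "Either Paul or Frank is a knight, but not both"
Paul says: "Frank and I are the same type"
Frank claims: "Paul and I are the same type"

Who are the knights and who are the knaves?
Henry is a knave.
Paul is a knight.
Frank is a knight.

Verification:
- Henry (knave) says "Either Paul or Frank is a knight, but not both" - this is FALSE (a lie) because Paul is a knight and Frank is a knight.
- Paul (knight) says "Frank and I are the same type" - this is TRUE because Paul is a knight and Frank is a knight.
- Frank (knight) says "Paul and I are the same type" - this is TRUE because Frank is a knight and Paul is a knight.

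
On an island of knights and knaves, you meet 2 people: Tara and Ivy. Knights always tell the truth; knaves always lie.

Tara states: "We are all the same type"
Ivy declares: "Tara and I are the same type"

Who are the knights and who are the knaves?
Tara is a knight.
Ivy is a knight.

Verification:
- Tara (knight) says "We are all the same type" - this is TRUE because Tara and Ivy are knights.
- Ivy (knight) says "Tara and I are the same type" - this is TRUE because Ivy is a knight and Tara is a knight.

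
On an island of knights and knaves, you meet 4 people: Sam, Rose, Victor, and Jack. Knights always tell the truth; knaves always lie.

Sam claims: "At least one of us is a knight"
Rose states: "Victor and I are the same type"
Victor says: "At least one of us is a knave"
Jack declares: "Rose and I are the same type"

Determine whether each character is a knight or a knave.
Sam is a knight.
Rose is a knight.
Victor is a knight.
Jack is a knave.

Verification:
- Sam (knight) says "At least one of us is a knight" - this is TRUE because Sam, Rose, and Victor are knights.
- Rose (knight) says "Victor and I are the same type" - this is TRUE because Rose is a knight and Victor is a knight.
- Victor (knight) says "At least one of us is a knave" - this is TRUE because Jack is a knave.
- Jack (knave) says "Rose and I are the same type" - this is FALSE (a lie) because Jack is a knave and Rose is a knight.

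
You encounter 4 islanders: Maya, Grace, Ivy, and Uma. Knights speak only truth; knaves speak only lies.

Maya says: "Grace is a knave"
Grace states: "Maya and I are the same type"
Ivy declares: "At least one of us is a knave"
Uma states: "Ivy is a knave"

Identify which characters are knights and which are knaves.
Maya is a knight.
Grace is a knave.
Ivy is a knight.
Uma is a knave.

Verification:
- Maya (knight) says "Grace is a knave" - this is TRUE because Grace is a knave.
- Grace (knave) says "Maya and I are the same type" - this is FALSE (a lie) because Grace is a knave and Maya is a knight.
- Ivy (knight) says "At least one of us is a knave" - this is TRUE because Grace and Uma are knaves.
- Uma (knave) says "Ivy is a knave" - this is FALSE (a lie) because Ivy is a knight.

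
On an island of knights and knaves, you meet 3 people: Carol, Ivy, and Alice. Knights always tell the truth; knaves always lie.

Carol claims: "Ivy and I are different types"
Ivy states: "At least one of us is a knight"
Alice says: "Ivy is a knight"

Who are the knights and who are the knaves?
Carol is a knave.
Ivy is a knave.
Alice is a knave.

Verification:
- Carol (knave) says "Ivy and I are different types" - this is FALSE (a lie) because Carol is a knave and Ivy is a knave.
- Ivy (knave) says "At least one of us is a knight" - this is FALSE (a lie) because no one is a knight.
- Alice (knave) says "Ivy is a knight" - this is FALSE (a lie) because Ivy is a knave.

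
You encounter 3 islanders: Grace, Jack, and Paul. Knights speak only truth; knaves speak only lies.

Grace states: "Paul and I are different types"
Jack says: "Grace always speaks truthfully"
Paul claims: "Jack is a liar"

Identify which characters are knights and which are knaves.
Grace is a knight.
Jack is a knight.
Paul is a knave.

Verification:
- Grace (knight) says "Paul and I are different types" - this is TRUE because Grace is a knight and Paul is a knave.
- Jack (knight) says "Grace always speaks truthfully" - this is TRUE because Grace is a knight.
- Paul (knave) says "Jack is a liar" - this is FALSE (a lie) because Jack is a knight.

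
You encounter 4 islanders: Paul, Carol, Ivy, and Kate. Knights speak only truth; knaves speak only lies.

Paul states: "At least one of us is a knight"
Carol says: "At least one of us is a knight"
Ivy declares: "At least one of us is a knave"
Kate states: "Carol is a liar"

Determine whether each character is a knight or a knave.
Paul is a knight.
Carol is a knight.
Ivy is a knight.
Kate is a knave.

Verification:
- Paul (knight) says "At least one of us is a knight" - this is TRUE because Paul, Carol, and Ivy are knights.
- Carol (knight) says "At least one of us is a knight" - this is TRUE because Paul, Carol, and Ivy are knights.
- Ivy (knight) says "At least one of us is a knave" - this is TRUE because Kate is a knave.
- Kate (knave) says "Carol is a liar" - this is FALSE (a lie) because Carol is a knight.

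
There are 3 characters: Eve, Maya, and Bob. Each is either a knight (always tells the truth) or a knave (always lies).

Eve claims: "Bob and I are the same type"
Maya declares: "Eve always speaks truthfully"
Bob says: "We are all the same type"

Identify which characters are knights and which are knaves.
Eve is a knight.
Maya is a knight.
Bob is a knight.

Verification:
- Eve (knight) says "Bob and I are the same type" - this is TRUE because Eve is a knight and Bob is a knight.
- Maya (knight) says "Eve always speaks truthfully" - this is TRUE because Eve is a knight.
- Bob (knight) says "We are all the same type" - this is TRUE because Eve, Maya, and Bob are knights.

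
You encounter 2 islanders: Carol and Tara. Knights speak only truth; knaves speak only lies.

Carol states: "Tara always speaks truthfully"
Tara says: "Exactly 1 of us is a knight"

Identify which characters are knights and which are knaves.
Carol is a knave.
Tara is a knave.

Verification:
- Carol (knave) says "Tara always speaks truthfully" - this is FALSE (a lie) because Tara is a knave.
- Tara (knave) says "Exactly 1 of us is a knight" - this is FALSE (a lie) because there are 0 knights.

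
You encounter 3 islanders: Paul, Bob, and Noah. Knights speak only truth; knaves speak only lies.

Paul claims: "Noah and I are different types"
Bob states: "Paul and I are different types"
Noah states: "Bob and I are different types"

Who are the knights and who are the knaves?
Paul is a knave.
Bob is a knave.
Noah is a knave.

Verification:
- Paul (knave) says "Noah and I are different types" - this is FALSE (a lie) because Paul is a knave and Noah is a knave.
- Bob (knave) says "Paul and I are different types" - this is FALSE (a lie) because Bob is a knave and Paul is a knave.
- Noah (knave) says "Bob and I are different types" - this is FALSE (a lie) because Noah is a knave and Bob is a knave.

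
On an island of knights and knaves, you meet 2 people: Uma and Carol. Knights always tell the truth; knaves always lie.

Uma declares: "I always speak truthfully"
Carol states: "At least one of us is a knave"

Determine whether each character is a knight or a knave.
Uma is a knave.
Carol is a knight.

Verification:
- Uma (knave) says "I always speak truthfully" - this is FALSE (a lie) because Uma is a knave.
- Carol (knight) says "At least one of us is a knave" - this is TRUE because Uma is a knave.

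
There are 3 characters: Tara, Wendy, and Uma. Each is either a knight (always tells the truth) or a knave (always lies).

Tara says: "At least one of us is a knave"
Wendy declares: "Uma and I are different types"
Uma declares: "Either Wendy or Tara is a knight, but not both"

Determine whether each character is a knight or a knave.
Tara is a knight.
Wendy is a knight.
Uma is a knave.

Verification:
- Tara (knight) says "At least one of us is a knave" - this is TRUE because Uma is a knave.
- Wendy (knight) says "Uma and I are different types" - this is TRUE because Wendy is a knight and Uma is a knave.
- Uma (knave) says "Either Wendy or Tara is a knight, but not both" - this is FALSE (a lie) because Wendy is a knight and Tara is a knight.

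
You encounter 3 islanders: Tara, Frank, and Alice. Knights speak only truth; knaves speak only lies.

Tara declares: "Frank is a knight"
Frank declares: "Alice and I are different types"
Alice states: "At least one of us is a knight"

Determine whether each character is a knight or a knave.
Tara is a knave.
Frank is a knave.
Alice is a knave.

Verification:
- Tara (knave) says "Frank is a knight" - this is FALSE (a lie) because Frank is a knave.
- Frank (knave) says "Alice and I are different types" - this is FALSE (a lie) because Frank is a knave and Alice is a knave.
- Alice (knave) says "At least one of us is a knight" - this is FALSE (a lie) because no one is a knight.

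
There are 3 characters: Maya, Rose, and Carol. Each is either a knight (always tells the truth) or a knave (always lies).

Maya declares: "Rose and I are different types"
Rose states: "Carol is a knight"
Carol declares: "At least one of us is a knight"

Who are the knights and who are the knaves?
Maya is a knave.
Rose is a knave.
Carol is a knave.

Verification:
- Maya (knave) says "Rose and I are different types" - this is FALSE (a lie) because Maya is a knave and Rose is a knave.
- Rose (knave) says "Carol is a knight" - this is FALSE (a lie) because Carol is a knave.
- Carol (knave) says "At least one of us is a knight" - this is FALSE (a lie) because no one is a knight.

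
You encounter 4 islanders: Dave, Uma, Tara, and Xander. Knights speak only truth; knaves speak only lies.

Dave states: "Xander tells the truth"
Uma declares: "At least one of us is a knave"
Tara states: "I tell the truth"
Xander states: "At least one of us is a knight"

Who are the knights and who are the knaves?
Dave is a knight.
Uma is a knight.
Tara is a knave.
Xander is a knight.

Verification:
- Dave (knight) says "Xander tells the truth" - this is TRUE because Xander is a knight.
- Uma (knight) says "At least one of us is a knave" - this is TRUE because Tara is a knave.
- Tara (knave) says "I tell the truth" - this is FALSE (a lie) because Tara is a knave.
- Xander (knight) says "At least one of us is a knight" - this is TRUE because Dave, Uma, and Xander are knights.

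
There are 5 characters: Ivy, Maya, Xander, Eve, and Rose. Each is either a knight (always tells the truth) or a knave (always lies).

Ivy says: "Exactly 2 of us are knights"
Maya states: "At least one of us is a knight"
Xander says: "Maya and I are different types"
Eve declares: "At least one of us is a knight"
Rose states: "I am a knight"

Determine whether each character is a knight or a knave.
Ivy is a knave.
Maya is a knave.
Xander is a knave.
Eve is a knave.
Rose is a knave.

Verification:
- Ivy (knave) says "Exactly 2 of us are knights" - this is FALSE (a lie) because there are 0 knights.
- Maya (knave) says "At least one of us is a knight" - this is FALSE (a lie) because no one is a knight.
- Xander (knave) says "Maya and I are different types" - this is FALSE (a lie) because Xander is a knave and Maya is a knave.
- Eve (knave) says "At least one of us is a knight" - this is FALSE (a lie) because no one is a knight.
- Rose (knave) says "I am a knight" - this is FALSE (a lie) because Rose is a knave.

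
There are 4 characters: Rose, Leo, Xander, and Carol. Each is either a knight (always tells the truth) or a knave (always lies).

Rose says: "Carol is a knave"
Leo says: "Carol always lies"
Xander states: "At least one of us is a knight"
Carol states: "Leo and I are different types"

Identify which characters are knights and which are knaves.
Rose is a knave.
Leo is a knave.
Xander is a knight.
Carol is a knight.

Verification:
- Rose (knave) says "Carol is a knave" - this is FALSE (a lie) because Carol is a knight.
- Leo (knave) says "Carol always lies" - this is FALSE (a lie) because Carol is a knight.
- Xander (knight) says "At least one of us is a knight" - this is TRUE because Xander and Carol are knights.
- Carol (knight) says "Leo and I are different types" - this is TRUE because Carol is a knight and Leo is a knave.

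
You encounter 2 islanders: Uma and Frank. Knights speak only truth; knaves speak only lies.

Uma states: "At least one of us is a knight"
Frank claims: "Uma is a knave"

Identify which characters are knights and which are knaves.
Uma is a knight.
Frank is a knave.

Verification:
- Uma (knight) says "At least one of us is a knight" - this is TRUE because Uma is a knight.
- Frank (knave) says "Uma is a knave" - this is FALSE (a lie) because Uma is a knight.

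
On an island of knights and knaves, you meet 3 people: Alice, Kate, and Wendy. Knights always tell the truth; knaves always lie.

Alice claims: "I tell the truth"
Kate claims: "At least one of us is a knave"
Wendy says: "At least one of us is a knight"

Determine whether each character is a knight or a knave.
Alice is a knave.
Kate is a knight.
Wendy is a knight.

Verification:
- Alice (knave) says "I tell the truth" - this is FALSE (a lie) because Alice is a knave.
- Kate (knight) says "At least one of us is a knave" - this is TRUE because Alice is a knave.
- Wendy (knight) says "At least one of us is a knight" - this is TRUE because Kate and Wendy are knights.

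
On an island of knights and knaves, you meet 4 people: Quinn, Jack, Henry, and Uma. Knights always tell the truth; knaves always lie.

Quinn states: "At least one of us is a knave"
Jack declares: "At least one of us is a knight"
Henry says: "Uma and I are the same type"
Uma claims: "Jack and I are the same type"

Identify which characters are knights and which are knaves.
Quinn is a knight.
Jack is a knight.
Henry is a knave.
Uma is a knight.

Verification:
- Quinn (knight) says "At least one of us is a knave" - this is TRUE because Henry is a knave.
- Jack (knight) says "At least one of us is a knight" - this is TRUE because Quinn, Jack, and Uma are knights.
- Henry (knave) says "Uma and I are the same type" - this is FALSE (a lie) because Henry is a knave and Uma is a knight.
- Uma (knight) says "Jack and I are the same type" - this is TRUE because Uma is a knight and Jack is a knight.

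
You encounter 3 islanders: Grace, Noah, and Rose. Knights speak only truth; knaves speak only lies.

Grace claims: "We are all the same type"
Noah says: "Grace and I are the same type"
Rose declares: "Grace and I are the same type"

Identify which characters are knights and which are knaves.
Grace is a knight.
Noah is a knight.
Rose is a knight.

Verification:
- Grace (knight) says "We are all the same type" - this is TRUE because Grace, Noah, and Rose are knights.
- Noah (knight) says "Grace and I are the same type" - this is TRUE because Noah is a knight and Grace is a knight.
- Rose (knight) says "Grace and I are the same type" - this is TRUE because Rose is a knight and Grace is a knight.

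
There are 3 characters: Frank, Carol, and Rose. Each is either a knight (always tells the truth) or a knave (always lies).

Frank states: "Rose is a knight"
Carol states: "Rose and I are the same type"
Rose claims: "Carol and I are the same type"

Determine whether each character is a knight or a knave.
Frank is a knight.
Carol is a knight.
Rose is a knight.

Verification:
- Frank (knight) says "Rose is a knight" - this is TRUE because Rose is a knight.
- Carol (knight) says "Rose and I are the same type" - this is TRUE because Carol is a knight and Rose is a knight.
- Rose (knight) says "Carol and I are the same type" - this is TRUE because Rose is a knight and Carol is a knight.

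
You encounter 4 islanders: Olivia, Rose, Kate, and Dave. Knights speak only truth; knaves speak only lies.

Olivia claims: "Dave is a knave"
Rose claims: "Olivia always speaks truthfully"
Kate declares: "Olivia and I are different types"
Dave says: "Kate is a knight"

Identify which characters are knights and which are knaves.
Olivia is a knave.
Rose is a knave.
Kate is a knight.
Dave is a knight.

Verification:
- Olivia (knave) says "Dave is a knave" - this is FALSE (a lie) because Dave is a knight.
- Rose (knave) says "Olivia always speaks truthfully" - this is FALSE (a lie) because Olivia is a knave.
- Kate (knight) says "Olivia and I are different types" - this is TRUE because Kate is a knight and Olivia is a knave.
- Dave (knight) says "Kate is a knight" - this is TRUE because Kate is a knight.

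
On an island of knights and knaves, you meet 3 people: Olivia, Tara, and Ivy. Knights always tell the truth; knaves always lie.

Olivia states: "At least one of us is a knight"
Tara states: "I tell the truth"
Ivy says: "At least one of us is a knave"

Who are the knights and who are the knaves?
Olivia is a knight.
Tara is a knave.
Ivy is a knight.

Verification:
- Olivia (knight) says "At least one of us is a knight" - this is TRUE because Olivia and Ivy are knights.
- Tara (knave) says "I tell the truth" - this is FALSE (a lie) because Tara is a knave.
- Ivy (knight) says "At least one of us is a knave" - this is TRUE because Tara is a knave.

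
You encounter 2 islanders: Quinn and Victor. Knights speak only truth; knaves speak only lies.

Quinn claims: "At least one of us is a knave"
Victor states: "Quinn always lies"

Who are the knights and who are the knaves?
Quinn is a knight.
Victor is a knave.

Verification:
- Quinn (knight) says "At least one of us is a knave" - this is TRUE because Victor is a knave.
- Victor (knave) says "Quinn always lies" - this is FALSE (a lie) because Quinn is a knight.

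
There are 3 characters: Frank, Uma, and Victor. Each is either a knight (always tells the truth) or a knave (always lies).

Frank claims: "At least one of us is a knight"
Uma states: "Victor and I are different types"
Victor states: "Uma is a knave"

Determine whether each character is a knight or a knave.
Frank is a knight.
Uma is a knight.
Victor is a knave.

Verification:
- Frank (knight) says "At least one of us is a knight" - this is TRUE because Frank and Uma are knights.
- Uma (knight) says "Victor and I are different types" - this is TRUE because Uma is a knight and Victor is a knave.
- Victor (knave) says "Uma is a knave" - this is FALSE (a lie) because Uma is a knight.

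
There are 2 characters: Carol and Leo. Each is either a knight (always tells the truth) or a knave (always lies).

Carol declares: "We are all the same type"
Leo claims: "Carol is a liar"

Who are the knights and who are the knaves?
Carol is a knave.
Leo is a knight.

Verification:
- Carol (knave) says "We are all the same type" - this is FALSE (a lie) because Leo is a knight and Carol is a knave.
- Leo (knight) says "Carol is a liar" - this is TRUE because Carol is a knave.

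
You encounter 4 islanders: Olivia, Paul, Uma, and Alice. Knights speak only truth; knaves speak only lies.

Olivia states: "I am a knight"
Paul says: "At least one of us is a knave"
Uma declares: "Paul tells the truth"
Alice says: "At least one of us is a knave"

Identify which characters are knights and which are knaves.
Olivia is a knave.
Paul is a knight.
Uma is a knight.
Alice is a knight.

Verification:
- Olivia (knave) says "I am a knight" - this is FALSE (a lie) because Olivia is a knave.
- Paul (knight) says "At least one of us is a knave" - this is TRUE because Olivia is a knave.
- Uma (knight) says "Paul tells the truth" - this is TRUE because Paul is a knight.
- Alice (knight) says "At least one of us is a knave" - this is TRUE because Olivia is a knave.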